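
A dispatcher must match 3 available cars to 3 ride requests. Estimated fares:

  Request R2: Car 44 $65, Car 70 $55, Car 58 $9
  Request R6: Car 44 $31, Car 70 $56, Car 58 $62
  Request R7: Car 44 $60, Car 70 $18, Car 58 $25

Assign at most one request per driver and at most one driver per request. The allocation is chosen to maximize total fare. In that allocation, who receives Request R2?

Optimal: Car 44→Request R7 ($60), Car 70→Request R2 ($55), Car 58→Request R6 ($62) — total 60+55+62 = $177.
Row-greedy (each driver in turn takes its best remaining request) gives $146, worse by 31.
Next-best assignment: Car 44→Request R2, Car 70→Request R6, Car 58→Request R7 = $146.
Checked against all permutations: $177 is optimal.
Car 70's own top request is Request R6 ($56), but forcing Car 70→Request R6 and reassigning the rest optimally gives only $146 — worse by 31.

Car 70 receives Request R2.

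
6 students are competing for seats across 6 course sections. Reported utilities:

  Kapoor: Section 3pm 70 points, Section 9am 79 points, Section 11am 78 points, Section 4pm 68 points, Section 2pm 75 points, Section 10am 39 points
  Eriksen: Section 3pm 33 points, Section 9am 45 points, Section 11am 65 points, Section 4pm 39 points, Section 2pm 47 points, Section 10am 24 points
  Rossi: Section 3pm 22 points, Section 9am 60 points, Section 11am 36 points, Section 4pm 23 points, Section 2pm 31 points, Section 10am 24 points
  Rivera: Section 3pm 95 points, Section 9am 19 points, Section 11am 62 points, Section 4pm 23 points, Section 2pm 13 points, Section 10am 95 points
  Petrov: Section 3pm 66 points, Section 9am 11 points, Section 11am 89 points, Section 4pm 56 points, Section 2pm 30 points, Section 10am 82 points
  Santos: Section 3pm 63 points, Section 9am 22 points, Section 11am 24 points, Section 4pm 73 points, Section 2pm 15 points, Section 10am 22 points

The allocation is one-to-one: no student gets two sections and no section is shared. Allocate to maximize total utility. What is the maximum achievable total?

Max total: 450 points

This is the linear assignment problem.
Optimal: Kapoor→Section 2pm (75 points), Eriksen→Section 11am (65 points), Rossi→Section 9am (60 points), Rivera→Section 3pm (95 points), Petrov→Section 10am (82 points), Santos→Section 4pm (73 points) — total 75+65+60+95+82+73 = 450 points.
Column-greedy (each section in turn goes to its best remaining student) gives 407 points, worse by 43.
Next-best assignment: Kapoor→Section 11am, Eriksen→Section 2pm, Rossi→Section 9am, Rivera→Section 3pm, Petrov→Section 10am, Santos→Section 4pm = 435 points.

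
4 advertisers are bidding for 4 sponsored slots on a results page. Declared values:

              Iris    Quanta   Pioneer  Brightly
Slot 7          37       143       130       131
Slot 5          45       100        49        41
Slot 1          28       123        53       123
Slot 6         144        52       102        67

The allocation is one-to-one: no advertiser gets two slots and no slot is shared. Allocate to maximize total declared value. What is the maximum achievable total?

Maximum total: $497

Treat this as an assignment problem: match each advertiser to one slot.
Optimal: Iris→Slot 6 ($144), Quanta→Slot 5 ($100), Pioneer→Slot 7 ($130), Brightly→Slot 1 ($123) — total 144+100+130+123 = $497.
Row-greedy (each advertiser in turn takes its best remaining slot) gives $381, worse by 116.
Next-best assignment: Iris→Slot 6, Quanta→Slot 7, Pioneer→Slot 5, Brightly→Slot 1 = $459.
Swapping Iris↔Brightly (Iris→Slot 1 $28, Brightly→Slot 6 $67) loses 172.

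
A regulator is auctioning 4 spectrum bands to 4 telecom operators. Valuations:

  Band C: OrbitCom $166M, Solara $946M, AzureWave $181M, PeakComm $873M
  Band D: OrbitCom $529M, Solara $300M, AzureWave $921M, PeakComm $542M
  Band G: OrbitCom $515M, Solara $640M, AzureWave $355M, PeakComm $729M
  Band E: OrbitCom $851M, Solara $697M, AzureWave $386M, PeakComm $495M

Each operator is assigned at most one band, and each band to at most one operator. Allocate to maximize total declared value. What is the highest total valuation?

This is a one-to-one assignment (maximum-weight bipartite matching).
Optimal: OrbitCom→Band E ($851M), Solara→Band C ($946M), AzureWave→Band D ($921M), PeakComm→Band G ($729M) — total 851+946+921+729 = $3447M.
Checked against all permutations: $3447M is optimal.

Maximum total: $3447M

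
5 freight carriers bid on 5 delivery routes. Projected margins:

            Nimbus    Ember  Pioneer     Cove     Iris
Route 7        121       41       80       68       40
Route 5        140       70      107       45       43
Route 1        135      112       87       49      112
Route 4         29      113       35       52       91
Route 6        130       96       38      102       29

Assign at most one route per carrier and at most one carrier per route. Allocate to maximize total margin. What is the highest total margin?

Maximum total: $555k

Optimal: Nimbus→Route 7 ($121k), Ember→Route 4 ($113k), Pioneer→Route 5 ($107k), Cove→Route 6 ($102k), Iris→Route 1 ($112k) — total 121+113+107+102+112 = $555k.
Row-greedy (each carrier in turn takes its best remaining route) gives $482k, worse by 73.
Next-best assignment: Nimbus→Route 5, Ember→Route 4, Pioneer→Route 7, Cove→Route 6, Iris→Route 1 = $547k.
Checked against all permutations: $555k is optimal.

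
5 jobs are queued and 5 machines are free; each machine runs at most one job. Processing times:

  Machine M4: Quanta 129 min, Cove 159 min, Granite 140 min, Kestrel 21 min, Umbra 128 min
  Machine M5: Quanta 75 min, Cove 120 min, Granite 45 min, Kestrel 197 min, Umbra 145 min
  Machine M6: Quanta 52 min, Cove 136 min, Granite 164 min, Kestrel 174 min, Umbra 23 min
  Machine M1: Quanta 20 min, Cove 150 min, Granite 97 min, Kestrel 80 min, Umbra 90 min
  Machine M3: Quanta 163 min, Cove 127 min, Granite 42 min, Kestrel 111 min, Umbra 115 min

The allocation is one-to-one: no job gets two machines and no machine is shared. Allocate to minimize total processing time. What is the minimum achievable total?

Optimal: Quanta→Machine M1 (20 min), Cove→Machine M5 (120 min), Granite→Machine M3 (42 min), Kestrel→Machine M4 (21 min), Umbra→Machine M6 (23 min) — total 20+120+42+21+23 = 226 min.
Next-best assignment: Quanta→Machine M1, Cove→Machine M3, Granite→Machine M5, Kestrel→Machine M4, Umbra→Machine M6 = 236 min.
Every other assignment is strictly worse.

Minimum total: 226 min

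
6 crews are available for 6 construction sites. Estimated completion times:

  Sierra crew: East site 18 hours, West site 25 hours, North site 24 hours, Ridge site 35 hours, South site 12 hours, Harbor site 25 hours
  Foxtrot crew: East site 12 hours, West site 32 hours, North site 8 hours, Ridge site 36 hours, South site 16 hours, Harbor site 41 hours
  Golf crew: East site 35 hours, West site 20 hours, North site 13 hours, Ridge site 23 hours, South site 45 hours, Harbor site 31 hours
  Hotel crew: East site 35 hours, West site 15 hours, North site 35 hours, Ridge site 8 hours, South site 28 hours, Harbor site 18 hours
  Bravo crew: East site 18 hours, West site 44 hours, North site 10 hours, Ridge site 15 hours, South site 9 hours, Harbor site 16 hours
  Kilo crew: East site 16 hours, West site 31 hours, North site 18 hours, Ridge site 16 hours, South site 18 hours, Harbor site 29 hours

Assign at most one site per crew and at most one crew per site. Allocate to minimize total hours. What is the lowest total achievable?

Optimal: Sierra crew→South site (12 hours), Foxtrot crew→North site (8 hours), Golf crew→West site (20 hours), Hotel crew→Ridge site (8 hours), Bravo crew→Harbor site (16 hours), Kilo crew→East site (16 hours) — total 12+8+20+8+16+16 = 80 hours.
Min-entry greedy (repeatedly take the single cheapest remaining cell) gives 86 hours, worse by 6.
Swapping Foxtrot crew↔Sierra crew (Foxtrot crew→South site 16 hours, Sierra crew→North site 24 hours) adds 20.
Checked against all permutations: 80 hours is optimal.

Minimum total: 80 hours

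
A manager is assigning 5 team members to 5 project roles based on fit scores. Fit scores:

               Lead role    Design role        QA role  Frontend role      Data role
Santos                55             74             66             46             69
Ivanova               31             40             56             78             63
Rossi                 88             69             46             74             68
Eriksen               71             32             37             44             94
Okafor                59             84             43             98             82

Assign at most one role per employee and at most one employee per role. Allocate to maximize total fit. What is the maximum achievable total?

Max total: 410 pts

Optimal: Santos→Design role (74 pts), Ivanova→QA role (56 pts), Rossi→Lead role (88 pts), Eriksen→Data role (94 pts), Okafor→Frontend role (98 pts) — total 74+56+88+94+98 = 410 pts.
Row-greedy (each employee in turn takes its best remaining role) gives 377 pts, worse by 33.
Swapping Rossi↔Eriksen (Rossi→Data role 68 pts, Eriksen→Lead role 71 pts) loses 43.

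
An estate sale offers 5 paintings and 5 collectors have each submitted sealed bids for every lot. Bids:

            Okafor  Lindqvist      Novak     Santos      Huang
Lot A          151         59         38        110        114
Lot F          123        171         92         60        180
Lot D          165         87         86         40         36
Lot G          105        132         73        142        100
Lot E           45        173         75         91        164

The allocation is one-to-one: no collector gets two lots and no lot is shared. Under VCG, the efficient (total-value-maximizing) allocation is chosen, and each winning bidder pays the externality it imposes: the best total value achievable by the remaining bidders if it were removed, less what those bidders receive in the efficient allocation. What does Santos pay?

Efficient allocation: Okafor→Lot A ($151), Lindqvist→Lot E ($173), Novak→Lot D ($86), Santos→Lot G ($142), Huang→Lot F ($180); total welfare W = $732.
Santos receives Lot G at value $142, so the others get W − 142 = $590.
Without Santos: best allocation of the remaining 4 bidders over all 5 lots is Okafor→Lot D ($165), Lindqvist→Lot E ($173), Novak→Lot G ($73), Huang→Lot F ($180), total $591.
VCG payment = (others' best without Santos) − (others' welfare with Santos) = 591 − 590 = $1.

Santos pays $1.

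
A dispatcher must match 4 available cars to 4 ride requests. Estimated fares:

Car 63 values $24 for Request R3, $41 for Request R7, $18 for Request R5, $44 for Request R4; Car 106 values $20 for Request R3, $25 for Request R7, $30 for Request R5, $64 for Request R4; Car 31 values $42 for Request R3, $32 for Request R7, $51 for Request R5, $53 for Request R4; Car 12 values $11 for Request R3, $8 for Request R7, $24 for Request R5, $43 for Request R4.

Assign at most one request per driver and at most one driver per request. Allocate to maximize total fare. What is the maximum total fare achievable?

Treat this as an assignment problem: match each driver to one request.
Optimal: Car 63→Request R7 ($41), Car 106→Request R4 ($64), Car 31→Request R3 ($42), Car 12→Request R5 ($24) — total 41+64+42+24 = $171.
Max-entry greedy (repeatedly take the single best remaining cell) gives $167, worse by 4.
Next-best assignment: Car 63→Request R7, Car 106→Request R4, Car 31→Request R5, Car 12→Request R3 = $167.
Swapping Car 106↔Car 63 (Car 106→Request R7 $25, Car 63→Request R4 $44) loses 36.

Maximum total: $171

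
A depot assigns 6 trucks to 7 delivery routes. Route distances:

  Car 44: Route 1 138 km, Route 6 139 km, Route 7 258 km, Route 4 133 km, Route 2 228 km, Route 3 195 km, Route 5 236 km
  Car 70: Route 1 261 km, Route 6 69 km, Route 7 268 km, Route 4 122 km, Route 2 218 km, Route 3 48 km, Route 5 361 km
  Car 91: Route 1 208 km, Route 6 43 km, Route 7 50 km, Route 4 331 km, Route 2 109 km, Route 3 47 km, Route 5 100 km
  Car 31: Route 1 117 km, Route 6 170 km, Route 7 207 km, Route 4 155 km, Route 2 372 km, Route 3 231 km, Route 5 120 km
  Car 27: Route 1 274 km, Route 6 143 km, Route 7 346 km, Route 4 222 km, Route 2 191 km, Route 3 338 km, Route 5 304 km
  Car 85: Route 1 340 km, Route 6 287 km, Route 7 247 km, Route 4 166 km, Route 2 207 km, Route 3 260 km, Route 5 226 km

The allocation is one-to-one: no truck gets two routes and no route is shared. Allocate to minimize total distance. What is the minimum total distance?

Min total: 665 km

Treat this as an assignment problem: match each truck to one route.
Optimal: Car 44→Route 1 (138 km), Car 70→Route 3 (48 km), Car 91→Route 7 (50 km), Car 31→Route 5 (120 km), Car 27→Route 6 (143 km), Car 85→Route 4 (166 km) — total 138+48+50+120+143+166 = 665 km.
Every other assignment is strictly worse.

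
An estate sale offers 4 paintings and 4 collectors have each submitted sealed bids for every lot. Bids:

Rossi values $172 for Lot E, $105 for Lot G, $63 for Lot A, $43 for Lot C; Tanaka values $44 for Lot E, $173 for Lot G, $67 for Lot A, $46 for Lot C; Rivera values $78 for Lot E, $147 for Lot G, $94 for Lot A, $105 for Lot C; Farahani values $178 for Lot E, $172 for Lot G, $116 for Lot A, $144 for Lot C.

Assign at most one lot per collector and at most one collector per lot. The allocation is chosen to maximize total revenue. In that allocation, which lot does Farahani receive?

Farahani receives Lot C.

This is the linear assignment problem.
Optimal: Rossi→Lot E ($172), Tanaka→Lot G ($173), Rivera→Lot A ($94), Farahani→Lot C ($144) — total 172+173+94+144 = $583.
Max-entry greedy (repeatedly take the single best remaining cell) gives $519, worse by 64.
Next-best assignment: Rossi→Lot E, Tanaka→Lot G, Rivera→Lot C, Farahani→Lot A = $566.
Swapping Farahani↔Rivera (Farahani→Lot A $116, Rivera→Lot C $105) loses 17.
Checked against all permutations: $583 is optimal.
Farahani's own top lot is Lot E ($178), but forcing Farahani→Lot E and reassigning the rest optimally gives only $519 — worse by 64.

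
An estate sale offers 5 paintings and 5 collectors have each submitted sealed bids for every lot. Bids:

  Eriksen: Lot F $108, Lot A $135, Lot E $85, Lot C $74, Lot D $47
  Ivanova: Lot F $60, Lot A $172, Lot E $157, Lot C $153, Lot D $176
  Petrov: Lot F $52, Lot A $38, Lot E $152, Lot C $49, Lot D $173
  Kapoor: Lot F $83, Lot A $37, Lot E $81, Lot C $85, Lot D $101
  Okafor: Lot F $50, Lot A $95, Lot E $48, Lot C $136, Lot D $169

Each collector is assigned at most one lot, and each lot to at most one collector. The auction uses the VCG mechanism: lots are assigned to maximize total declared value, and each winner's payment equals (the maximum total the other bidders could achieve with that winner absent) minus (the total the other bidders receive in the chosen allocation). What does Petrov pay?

Efficient allocation: Eriksen→Lot A ($135), Ivanova→Lot C ($153), Petrov→Lot E ($152), Kapoor→Lot F ($83), Okafor→Lot D ($169); total welfare W = $692.
Petrov receives Lot E at value $152, so the others get W − 152 = $540.
Without Petrov: best allocation of the remaining 4 bidders over all 5 lots is Eriksen→Lot A ($135), Ivanova→Lot E ($157), Kapoor→Lot C ($85), Okafor→Lot D ($169), total $546.
VCG payment = (others' best without Petrov) − (others' welfare with Petrov) = 546 − 540 = $6.

Petrov pays $6.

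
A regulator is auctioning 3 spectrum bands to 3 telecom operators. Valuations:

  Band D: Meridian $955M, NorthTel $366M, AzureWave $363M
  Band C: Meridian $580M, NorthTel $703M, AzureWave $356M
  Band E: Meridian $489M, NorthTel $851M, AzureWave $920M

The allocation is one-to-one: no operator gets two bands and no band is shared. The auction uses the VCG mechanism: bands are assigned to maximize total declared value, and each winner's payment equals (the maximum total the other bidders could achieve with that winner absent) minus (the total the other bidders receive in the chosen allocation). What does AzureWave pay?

AzureWave pays $148M.

Efficient allocation: Meridian→Band D ($955M), NorthTel→Band C ($703M), AzureWave→Band E ($920M); total welfare W = $2578M.
AzureWave receives Band E at value $920M, so the others get W − 920 = $1658M.
Without AzureWave: best allocation of the remaining 2 bidders over all 3 bands is Meridian→Band D ($955M), NorthTel→Band E ($851M), total $1806M.
VCG payment = (others' best without AzureWave) − (others' welfare with AzureWave) = 1806 − 1658 = $148M.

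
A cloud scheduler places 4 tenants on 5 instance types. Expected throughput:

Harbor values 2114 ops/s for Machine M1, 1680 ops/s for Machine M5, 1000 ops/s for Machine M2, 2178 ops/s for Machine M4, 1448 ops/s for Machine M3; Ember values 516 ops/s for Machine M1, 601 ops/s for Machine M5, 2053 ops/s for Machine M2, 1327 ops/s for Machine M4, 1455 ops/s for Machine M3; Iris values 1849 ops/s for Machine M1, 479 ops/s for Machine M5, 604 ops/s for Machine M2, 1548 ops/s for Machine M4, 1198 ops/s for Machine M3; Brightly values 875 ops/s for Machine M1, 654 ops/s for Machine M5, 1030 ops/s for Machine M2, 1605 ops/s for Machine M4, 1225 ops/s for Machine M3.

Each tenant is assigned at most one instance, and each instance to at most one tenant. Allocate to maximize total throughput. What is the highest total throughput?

Optimal: Harbor→Machine M4 (2178 ops/s), Ember→Machine M2 (2053 ops/s), Iris→Machine M1 (1849 ops/s), Brightly→Machine M3 (1225 ops/s) — total 2178+2053+1849+1225 = 7305 ops/s.
Column-greedy (each instance in turn goes to its best remaining tenant) gives 6369 ops/s, worse by 936.
Swapping Brightly↔Ember (Brightly→Machine M2 1030 ops/s, Ember→Machine M3 1455 ops/s) loses 793.
No other one-to-one assignment exceeds 7305 ops/s.

Maximum total: 7305 ops/s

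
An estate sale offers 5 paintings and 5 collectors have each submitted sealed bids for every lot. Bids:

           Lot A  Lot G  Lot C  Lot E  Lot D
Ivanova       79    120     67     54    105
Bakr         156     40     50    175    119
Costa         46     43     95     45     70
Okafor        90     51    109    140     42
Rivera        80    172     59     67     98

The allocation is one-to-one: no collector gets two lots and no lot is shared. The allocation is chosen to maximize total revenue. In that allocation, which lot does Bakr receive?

Optimal: Ivanova→Lot D ($105), Bakr→Lot A ($156), Costa→Lot C ($95), Okafor→Lot E ($140), Rivera→Lot G ($172) — total 105+156+95+140+172 = $668.
Max-entry greedy (repeatedly take the single best remaining cell) gives $607, worse by 61.
Swapping Bakr↔Okafor (Bakr→Lot E $175, Okafor→Lot A $90) loses 31.
Bakr's own top lot is Lot E ($175), but forcing Bakr→Lot E and reassigning the rest optimally gives only $637 — worse by 31.

Bakr receives Lot A.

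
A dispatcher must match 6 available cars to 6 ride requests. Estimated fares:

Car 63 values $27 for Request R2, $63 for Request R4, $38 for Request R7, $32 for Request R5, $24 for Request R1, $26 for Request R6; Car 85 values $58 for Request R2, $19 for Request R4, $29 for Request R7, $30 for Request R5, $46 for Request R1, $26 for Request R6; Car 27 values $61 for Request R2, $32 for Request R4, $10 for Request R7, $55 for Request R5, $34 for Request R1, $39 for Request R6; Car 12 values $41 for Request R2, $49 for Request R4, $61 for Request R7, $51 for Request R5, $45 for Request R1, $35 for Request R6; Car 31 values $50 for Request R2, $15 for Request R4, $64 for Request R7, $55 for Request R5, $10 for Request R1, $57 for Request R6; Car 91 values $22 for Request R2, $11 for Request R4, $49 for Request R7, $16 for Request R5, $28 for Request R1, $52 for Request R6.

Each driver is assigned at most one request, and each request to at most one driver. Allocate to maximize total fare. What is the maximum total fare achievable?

Maximum total: $338

Optimal: Car 63→Request R4 ($63), Car 85→Request R1 ($46), Car 27→Request R2 ($61), Car 12→Request R7 ($61), Car 31→Request R5 ($55), Car 91→Request R6 ($52) — total 63+46+61+61+55+52 = $338.
Max-entry greedy (repeatedly take the single best remaining cell) gives $337, worse by 1.
Next-best assignment: Car 63→Request R4, Car 85→Request R2, Car 27→Request R5, Car 12→Request R1, Car 31→Request R7, Car 91→Request R6 = $337.
Swapping Car 31↔Car 91 (Car 31→Request R6 $57, Car 91→Request R5 $16) loses 34.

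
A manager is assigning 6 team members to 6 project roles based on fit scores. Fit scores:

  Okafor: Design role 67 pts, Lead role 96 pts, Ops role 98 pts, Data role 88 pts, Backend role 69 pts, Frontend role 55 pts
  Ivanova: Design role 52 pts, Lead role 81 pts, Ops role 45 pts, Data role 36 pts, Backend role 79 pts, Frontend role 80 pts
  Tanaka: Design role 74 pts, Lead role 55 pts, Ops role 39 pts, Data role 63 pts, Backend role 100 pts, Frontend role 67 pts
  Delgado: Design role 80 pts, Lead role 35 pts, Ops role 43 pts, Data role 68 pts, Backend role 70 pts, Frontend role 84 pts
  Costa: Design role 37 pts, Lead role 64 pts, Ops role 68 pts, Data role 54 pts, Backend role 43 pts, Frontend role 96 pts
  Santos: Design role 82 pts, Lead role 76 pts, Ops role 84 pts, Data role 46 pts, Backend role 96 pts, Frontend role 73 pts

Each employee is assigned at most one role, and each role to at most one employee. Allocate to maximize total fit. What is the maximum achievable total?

Optimal: Okafor→Data role (88 pts), Ivanova→Lead role (81 pts), Tanaka→Backend role (100 pts), Delgado→Design role (80 pts), Costa→Frontend role (96 pts), Santos→Ops role (84 pts) — total 88+81+100+80+96+84 = 529 pts.
Next-best assignment: Okafor→Ops role, Ivanova→Lead role, Tanaka→Backend role, Delgado→Data role, Costa→Frontend role, Santos→Design role = 525 pts.

Maximum total: 529 pts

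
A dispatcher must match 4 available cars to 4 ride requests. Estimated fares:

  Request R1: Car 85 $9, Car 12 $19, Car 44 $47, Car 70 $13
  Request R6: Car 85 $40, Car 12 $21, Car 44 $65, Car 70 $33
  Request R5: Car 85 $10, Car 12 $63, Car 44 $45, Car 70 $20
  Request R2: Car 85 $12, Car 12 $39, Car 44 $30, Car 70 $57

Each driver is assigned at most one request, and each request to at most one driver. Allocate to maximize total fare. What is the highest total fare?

Max total: $207

Optimal: Car 85→Request R6 ($40), Car 12→Request R5 ($63), Car 44→Request R1 ($47), Car 70→Request R2 ($57) — total 40+63+47+57 = $207.
Max-entry greedy (repeatedly take the single best remaining cell) gives $194, worse by 13.
Every other assignment is strictly worse.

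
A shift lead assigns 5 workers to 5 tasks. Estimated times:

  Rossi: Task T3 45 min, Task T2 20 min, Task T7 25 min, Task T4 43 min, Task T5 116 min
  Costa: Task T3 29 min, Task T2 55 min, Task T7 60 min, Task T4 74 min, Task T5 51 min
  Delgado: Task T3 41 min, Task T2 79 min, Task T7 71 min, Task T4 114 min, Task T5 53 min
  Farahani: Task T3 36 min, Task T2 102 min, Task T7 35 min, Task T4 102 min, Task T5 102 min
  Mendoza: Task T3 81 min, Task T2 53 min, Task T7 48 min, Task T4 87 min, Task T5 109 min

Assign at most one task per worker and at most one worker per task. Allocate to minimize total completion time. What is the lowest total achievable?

Optimal: Rossi→Task T4 (43 min), Costa→Task T3 (29 min), Delgado→Task T5 (53 min), Farahani→Task T7 (35 min), Mendoza→Task T2 (53 min) — total 43+29+53+35+53 = 213 min.
Row-greedy (each worker in turn takes its cheapest remaining task) gives 224 min, worse by 11.
Next-best assignment: Rossi→Task T4, Costa→Task T5, Delgado→Task T3, Farahani→Task T7, Mendoza→Task T2 = 223 min.
Swapping Delgado↔Rossi (Delgado→Task T4 114 min, Rossi→Task T5 116 min) adds 134.

Minimum total: 213 min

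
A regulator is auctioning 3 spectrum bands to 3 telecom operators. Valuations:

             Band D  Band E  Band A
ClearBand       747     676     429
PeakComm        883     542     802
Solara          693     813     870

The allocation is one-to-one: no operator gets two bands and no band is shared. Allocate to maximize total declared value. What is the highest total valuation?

Max total: $2429M

This is the linear assignment problem.
Optimal: ClearBand→Band E ($676M), PeakComm→Band D ($883M), Solara→Band A ($870M) — total 676+883+870 = $2429M.
Column-greedy (each band in turn goes to its best remaining operator) gives $2125M, worse by 304.
Next-best assignment: ClearBand→Band D, PeakComm→Band A, Solara→Band E = $2362M.
Swapping PeakComm↔ClearBand (PeakComm→Band E $542M, ClearBand→Band D $747M) loses 270.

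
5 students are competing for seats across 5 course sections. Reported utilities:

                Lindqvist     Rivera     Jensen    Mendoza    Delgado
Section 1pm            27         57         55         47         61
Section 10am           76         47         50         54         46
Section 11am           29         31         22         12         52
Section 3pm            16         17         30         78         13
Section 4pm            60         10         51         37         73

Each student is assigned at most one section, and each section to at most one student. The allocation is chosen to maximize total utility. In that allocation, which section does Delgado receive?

This is the linear assignment problem.
Optimal: Lindqvist→Section 10am (76 points), Rivera→Section 1pm (57 points), Jensen→Section 4pm (51 points), Mendoza→Section 3pm (78 points), Delgado→Section 11am (52 points) — total 76+57+51+78+52 = 314 points.
Column-greedy (each section in turn goes to its best remaining student) gives 297 points, worse by 17.
Delgado's own top section is Section 4pm (73 points), but forcing Delgado→Section 4pm and reassigning the rest optimally gives only 313 points — worse by 1.

Delgado receives Section 11am.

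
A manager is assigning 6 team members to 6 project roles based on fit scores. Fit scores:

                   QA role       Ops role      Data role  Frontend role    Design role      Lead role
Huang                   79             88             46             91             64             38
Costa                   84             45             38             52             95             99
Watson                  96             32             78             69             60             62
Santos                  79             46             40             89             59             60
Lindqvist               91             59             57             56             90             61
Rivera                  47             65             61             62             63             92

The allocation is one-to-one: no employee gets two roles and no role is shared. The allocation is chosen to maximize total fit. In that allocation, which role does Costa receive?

Costa receives Design role.

Treat this as an assignment problem: match each employee to one role.
Optimal: Huang→Ops role (88 pts), Costa→Design role (95 pts), Watson→Data role (78 pts), Santos→Frontend role (89 pts), Lindqvist→QA role (91 pts), Rivera→Lead role (92 pts) — total 88+95+78+89+91+92 = 533 pts.
Max-entry greedy (repeatedly take the single best remaining cell) gives 481 pts, worse by 52.
Costa's own top role is Lead role (99 pts), but forcing Costa→Lead role and reassigning the rest optimally gives only 523 pts — worse by 10.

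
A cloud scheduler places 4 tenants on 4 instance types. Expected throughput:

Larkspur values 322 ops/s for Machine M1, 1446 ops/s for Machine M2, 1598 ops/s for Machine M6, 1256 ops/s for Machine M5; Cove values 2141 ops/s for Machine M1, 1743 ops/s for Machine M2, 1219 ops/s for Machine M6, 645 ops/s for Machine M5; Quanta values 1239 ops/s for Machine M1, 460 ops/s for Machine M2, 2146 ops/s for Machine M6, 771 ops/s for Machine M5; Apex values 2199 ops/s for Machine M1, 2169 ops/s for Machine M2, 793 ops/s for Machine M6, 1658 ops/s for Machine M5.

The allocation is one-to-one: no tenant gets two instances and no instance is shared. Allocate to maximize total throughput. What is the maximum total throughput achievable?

Optimal: Larkspur→Machine M5 (1256 ops/s), Cove→Machine M1 (2141 ops/s), Quanta→Machine M6 (2146 ops/s), Apex→Machine M2 (2169 ops/s) — total 1256+2141+2146+2169 = 7712 ops/s.
Column-greedy (each instance in turn goes to its best remaining tenant) gives 7344 ops/s, worse by 368.
No other one-to-one assignment exceeds 7712 ops/s.

Maximum total: 7712 ops/s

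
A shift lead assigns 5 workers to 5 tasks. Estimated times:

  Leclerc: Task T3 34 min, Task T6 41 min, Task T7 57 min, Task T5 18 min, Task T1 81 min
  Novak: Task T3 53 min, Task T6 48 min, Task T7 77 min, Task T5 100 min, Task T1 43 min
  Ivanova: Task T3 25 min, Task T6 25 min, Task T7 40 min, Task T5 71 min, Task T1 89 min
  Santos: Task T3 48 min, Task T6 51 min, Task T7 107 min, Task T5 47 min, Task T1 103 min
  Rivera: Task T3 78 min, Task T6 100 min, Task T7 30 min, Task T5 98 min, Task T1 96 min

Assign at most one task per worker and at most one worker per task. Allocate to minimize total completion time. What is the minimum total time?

Minimum total: 164 min

Treat this as an assignment problem: match each worker to one task.
Optimal: Leclerc→Task T5 (18 min), Novak→Task T1 (43 min), Ivanova→Task T6 (25 min), Santos→Task T3 (48 min), Rivera→Task T7 (30 min) — total 18+43+25+48+30 = 164 min.
Row-greedy (each worker in turn takes its cheapest remaining task) gives 167 min, worse by 3.
Next-best assignment: Leclerc→Task T5, Novak→Task T1, Ivanova→Task T3, Santos→Task T6, Rivera→Task T7 = 167 min.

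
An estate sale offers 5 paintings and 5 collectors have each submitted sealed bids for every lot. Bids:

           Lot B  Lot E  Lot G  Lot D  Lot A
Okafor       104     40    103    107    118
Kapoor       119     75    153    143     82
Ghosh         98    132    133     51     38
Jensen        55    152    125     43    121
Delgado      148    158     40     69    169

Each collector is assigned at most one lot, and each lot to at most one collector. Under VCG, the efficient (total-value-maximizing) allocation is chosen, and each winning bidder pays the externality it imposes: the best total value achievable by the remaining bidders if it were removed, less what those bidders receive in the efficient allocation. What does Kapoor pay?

Efficient allocation: Okafor→Lot B ($104), Kapoor→Lot D ($143), Ghosh→Lot G ($133), Jensen→Lot E ($152), Delgado→Lot A ($169); total welfare W = $701.
Kapoor receives Lot D at value $143, so the others get W − 143 = $558.
Without Kapoor: best allocation of the remaining 4 bidders over all 5 lots is Okafor→Lot D ($107), Ghosh→Lot G ($133), Jensen→Lot E ($152), Delgado→Lot A ($169), total $561.
VCG payment = (others' best without Kapoor) − (others' welfare with Kapoor) = 561 − 558 = $3.

Kapoor pays $3.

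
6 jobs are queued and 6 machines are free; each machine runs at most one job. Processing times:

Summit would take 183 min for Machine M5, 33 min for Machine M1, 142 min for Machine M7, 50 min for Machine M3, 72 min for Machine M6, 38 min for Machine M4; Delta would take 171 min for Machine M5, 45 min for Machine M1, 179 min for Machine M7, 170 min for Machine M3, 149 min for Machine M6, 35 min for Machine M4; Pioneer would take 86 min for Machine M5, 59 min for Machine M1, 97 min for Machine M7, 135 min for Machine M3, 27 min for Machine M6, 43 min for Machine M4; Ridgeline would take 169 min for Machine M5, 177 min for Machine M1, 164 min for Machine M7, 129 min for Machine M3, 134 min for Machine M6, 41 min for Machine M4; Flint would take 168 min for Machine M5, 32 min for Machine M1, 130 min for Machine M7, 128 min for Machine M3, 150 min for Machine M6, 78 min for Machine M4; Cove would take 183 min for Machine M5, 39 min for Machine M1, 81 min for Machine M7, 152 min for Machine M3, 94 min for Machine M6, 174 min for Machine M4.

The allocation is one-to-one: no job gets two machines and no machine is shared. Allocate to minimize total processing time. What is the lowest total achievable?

This is the linear assignment problem.
Optimal: Summit→Machine M3 (50 min), Delta→Machine M4 (35 min), Pioneer→Machine M6 (27 min), Ridgeline→Machine M5 (169 min), Flint→Machine M1 (32 min), Cove→Machine M7 (81 min) — total 50+35+27+169+32+81 = 394 min.
Row-greedy (each job in turn takes its cheapest remaining machine) gives 537 min, worse by 143.

Min total: 394 min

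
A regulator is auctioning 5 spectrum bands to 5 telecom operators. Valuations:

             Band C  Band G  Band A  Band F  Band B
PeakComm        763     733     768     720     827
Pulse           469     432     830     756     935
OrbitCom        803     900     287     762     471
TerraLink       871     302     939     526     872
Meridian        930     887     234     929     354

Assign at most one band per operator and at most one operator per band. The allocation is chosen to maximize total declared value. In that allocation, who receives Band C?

PeakComm receives Band C.

Optimal: PeakComm→Band C ($763M), Pulse→Band B ($935M), OrbitCom→Band G ($900M), TerraLink→Band A ($939M), Meridian→Band F ($929M) — total 763+935+900+939+929 = $4466M.
Column-greedy (each band in turn goes to its best remaining operator) gives $4352M, worse by 114.
PeakComm's own top band is Band B ($827M), but forcing PeakComm→Band B and reassigning the rest optimally gives only $4357M — worse by 109.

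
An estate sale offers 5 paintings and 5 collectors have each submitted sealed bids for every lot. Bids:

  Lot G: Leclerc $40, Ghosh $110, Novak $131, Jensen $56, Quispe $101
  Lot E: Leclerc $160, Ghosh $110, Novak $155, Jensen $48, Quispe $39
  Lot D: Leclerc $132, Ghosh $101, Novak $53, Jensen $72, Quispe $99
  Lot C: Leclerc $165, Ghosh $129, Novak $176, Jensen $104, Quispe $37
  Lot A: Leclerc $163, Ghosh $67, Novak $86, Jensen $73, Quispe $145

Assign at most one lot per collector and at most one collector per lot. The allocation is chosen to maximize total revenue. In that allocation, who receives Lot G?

Ghosh receives Lot G.

Optimal: Leclerc→Lot E ($160), Ghosh→Lot G ($110), Novak→Lot C ($176), Jensen→Lot D ($72), Quispe→Lot A ($145) — total 160+110+176+72+145 = $663.
Column-greedy (each lot in turn goes to its best remaining collector) gives $641, worse by 22.
Next-best assignment: Leclerc→Lot C, Ghosh→Lot G, Novak→Lot E, Jensen→Lot D, Quispe→Lot A = $647.
Ghosh's own top lot is Lot C ($129), but forcing Ghosh→Lot C and reassigning the rest optimally gives only $637 — worse by 26.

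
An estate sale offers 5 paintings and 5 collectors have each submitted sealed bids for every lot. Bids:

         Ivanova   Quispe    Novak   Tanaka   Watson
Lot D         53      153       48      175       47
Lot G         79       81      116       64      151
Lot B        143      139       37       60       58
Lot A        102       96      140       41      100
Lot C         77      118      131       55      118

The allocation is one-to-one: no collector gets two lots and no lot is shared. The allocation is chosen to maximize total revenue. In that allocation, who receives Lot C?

Optimal: Ivanova→Lot B ($143), Quispe→Lot C ($118), Novak→Lot A ($140), Tanaka→Lot D ($175), Watson→Lot G ($151) — total 143+118+140+175+151 = $727.
Quispe's own top lot is Lot D ($153), but forcing Quispe→Lot D and reassigning the rest optimally gives only $642 — worse by 85.

Quispe receives Lot C.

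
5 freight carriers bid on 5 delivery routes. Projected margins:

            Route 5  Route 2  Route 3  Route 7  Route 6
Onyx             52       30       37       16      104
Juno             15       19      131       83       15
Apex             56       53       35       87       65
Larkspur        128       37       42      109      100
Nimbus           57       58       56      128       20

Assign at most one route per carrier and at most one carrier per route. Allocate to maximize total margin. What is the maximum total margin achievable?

Optimal: Onyx→Route 6 ($104k), Juno→Route 3 ($131k), Apex→Route 2 ($53k), Larkspur→Route 5 ($128k), Nimbus→Route 7 ($128k) — total 104+131+53+128+128 = $544k.
Column-greedy (each route in turn goes to its best remaining carrier) gives $508k, worse by 36.
Next-best assignment: Onyx→Route 6, Juno→Route 3, Apex→Route 7, Larkspur→Route 5, Nimbus→Route 2 = $508k.
Swapping Juno↔Larkspur (Juno→Route 5 $15k, Larkspur→Route 3 $42k) loses 202.

Max total: $544k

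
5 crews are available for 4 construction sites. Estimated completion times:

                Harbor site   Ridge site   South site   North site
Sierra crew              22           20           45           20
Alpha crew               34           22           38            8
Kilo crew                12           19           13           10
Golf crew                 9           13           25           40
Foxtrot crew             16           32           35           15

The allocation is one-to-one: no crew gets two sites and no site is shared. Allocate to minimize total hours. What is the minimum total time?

Optimal: Golf crew→Harbor site (9 hours), Sierra crew→Ridge site (20 hours), Kilo crew→South site (13 hours), Alpha crew→North site (8 hours) — total 9+20+13+8 = 50 hours.
Row-greedy (each crew in turn takes its cheapest remaining site) gives 65 hours, worse by 15.
No other one-to-one assignment undercuts 50 hours.

Minimum total: 50 hours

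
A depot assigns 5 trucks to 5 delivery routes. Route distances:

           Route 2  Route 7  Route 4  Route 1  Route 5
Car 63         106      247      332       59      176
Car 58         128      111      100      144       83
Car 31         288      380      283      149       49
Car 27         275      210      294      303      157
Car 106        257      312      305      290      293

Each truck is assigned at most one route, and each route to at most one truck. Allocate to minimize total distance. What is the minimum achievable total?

This is the linear assignment problem.
Optimal: Car 63→Route 1 (59 km), Car 58→Route 4 (100 km), Car 31→Route 5 (49 km), Car 27→Route 7 (210 km), Car 106→Route 2 (257 km) — total 59+100+49+210+257 = 675 km.
Row-greedy (each truck in turn takes its cheapest remaining route) gives 892 km, worse by 217.
Next-best assignment: Car 63→Route 1, Car 58→Route 2, Car 31→Route 5, Car 27→Route 7, Car 106→Route 4 = 751 km.
Swapping Car 106↔Car 31 (Car 106→Route 5 293 km, Car 31→Route 2 288 km) adds 275.

Minimum total: 675 km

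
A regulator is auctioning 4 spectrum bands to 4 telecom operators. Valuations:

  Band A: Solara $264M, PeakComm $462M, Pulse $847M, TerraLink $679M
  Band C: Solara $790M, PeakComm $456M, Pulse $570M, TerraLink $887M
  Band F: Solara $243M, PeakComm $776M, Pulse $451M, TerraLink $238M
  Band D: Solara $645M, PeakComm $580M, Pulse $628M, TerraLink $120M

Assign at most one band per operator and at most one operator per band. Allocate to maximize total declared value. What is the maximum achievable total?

Maximum total: $3155M

This is the linear assignment problem.
Optimal: Solara→Band D ($645M), PeakComm→Band F ($776M), Pulse→Band A ($847M), TerraLink→Band C ($887M) — total 645+776+847+887 = $3155M.
Row-greedy (each operator in turn takes its best remaining band) gives $2533M, worse by 622.
Swapping Solara↔PeakComm (Solara→Band F $243M, PeakComm→Band D $580M) loses 598.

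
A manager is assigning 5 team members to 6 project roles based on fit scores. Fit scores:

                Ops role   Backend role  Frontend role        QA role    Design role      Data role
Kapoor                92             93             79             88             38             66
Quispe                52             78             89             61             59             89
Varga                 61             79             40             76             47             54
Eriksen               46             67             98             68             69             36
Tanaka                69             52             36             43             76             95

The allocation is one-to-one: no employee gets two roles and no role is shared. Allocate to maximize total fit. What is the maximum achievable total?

Maximum total: 439 pts

Optimal: Kapoor→Ops role (92 pts), Quispe→Backend role (78 pts), Varga→QA role (76 pts), Eriksen→Frontend role (98 pts), Tanaka→Data role (95 pts) — total 92+78+76+98+95 = 439 pts.
Column-greedy (each role in turn goes to its best remaining employee) gives 406 pts, worse by 33.
Next-best assignment: Kapoor→Ops role, Quispe→Data role, Varga→Backend role, Eriksen→Frontend role, Tanaka→Design role = 434 pts.
Every other assignment is strictly worse.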